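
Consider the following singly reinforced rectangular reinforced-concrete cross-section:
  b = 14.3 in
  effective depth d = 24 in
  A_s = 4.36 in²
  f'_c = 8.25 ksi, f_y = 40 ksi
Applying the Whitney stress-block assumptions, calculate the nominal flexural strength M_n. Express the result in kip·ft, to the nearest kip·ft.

T = A_s f_y = 4.36 × 40 = 174.4 kips.
a = T/(0.85 f'_c b) = 174.4/(0.85 × 8.25 × 14.3) = 1.739 in.
M_n = T(d − a/2) = 174.4 × (24 − 0.8695) = 4034.0 kip·in = 4034.0/12 = 336.17 kip·ft.

M_n ≈ 336 kip·ft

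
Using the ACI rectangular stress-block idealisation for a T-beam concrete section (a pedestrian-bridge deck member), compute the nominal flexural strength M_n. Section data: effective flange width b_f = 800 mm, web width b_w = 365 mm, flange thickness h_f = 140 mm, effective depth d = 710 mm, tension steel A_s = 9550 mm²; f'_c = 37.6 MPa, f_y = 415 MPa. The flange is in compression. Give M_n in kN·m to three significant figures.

Tension: T = A_s f_y = 9550 × 415 = 3963250 N.
Try a within the flange: a = T/(0.85 f'_c b_f) = 3963250/(0.85 × 37.6 × 800) = 155.01 mm.
a = 155.01 > h_f = 140 mm: the block extends into the web. Split into flange-overhang and web parts.
C_f = 0.85 f'_c (b_f − b_w) h_f = 0.85 × 37.6 × (800 − 365) × 140 = 1946364 N.
Remaining web compression depth: a_w = (T − C_f)/(0.85 f'_c b_w) = (3963250 − 1946364)/(0.85 × 37.6 × 365) = 172.89 mm.
M_n = C_f(d − h_f/2) + (T − C_f)(d − a_w/2) = 1946364 × (710 − 70) + 2016886 × (710 − 86.445) = 1245.67 + 1257.64 = 2503.31 × 10⁶ N·mm.
M_n = 2503.31 kN·m.

M_n ≈ 2500 kN·m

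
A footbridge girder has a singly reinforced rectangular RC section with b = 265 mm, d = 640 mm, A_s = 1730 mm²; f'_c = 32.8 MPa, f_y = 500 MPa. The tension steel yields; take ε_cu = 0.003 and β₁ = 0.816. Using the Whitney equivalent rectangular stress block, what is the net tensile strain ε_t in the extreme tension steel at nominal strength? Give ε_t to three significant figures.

a = A_s f_y/(0.85 f'_c b) = 117.08 mm.
β₁ = 0.816, so c = a/β₁ = 117.08/0.816 = 143.48 mm.
From the linear strain diagram with ε_cu = 0.003: ε_t = 0.003 (d − c)/c = 0.003 × (640 − 143.48)/143.48 = 0.0104.
Since ε_t ≥ 0.005, the section is tension-controlled.

ε_t ≈ 0.0104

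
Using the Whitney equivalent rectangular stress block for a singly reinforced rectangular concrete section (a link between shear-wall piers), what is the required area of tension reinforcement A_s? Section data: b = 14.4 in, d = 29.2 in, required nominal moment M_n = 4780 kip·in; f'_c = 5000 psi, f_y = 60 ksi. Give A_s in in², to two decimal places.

From M_n = 0.85 f'_c a b (d − a/2):
a = d − √(d² − 2M_n/(0.85 f'_c b)) = 29.2 − √(29.2² − 2 × 4780/(0.85 × 5 × 14.4)) = 2.810 in.
A_s = 0.85 f'_c a b / f_y = 0.85 × 5 × 2.810 × 14.4 / 60 = 2.866 in².

A_s ≈ 2.87 in²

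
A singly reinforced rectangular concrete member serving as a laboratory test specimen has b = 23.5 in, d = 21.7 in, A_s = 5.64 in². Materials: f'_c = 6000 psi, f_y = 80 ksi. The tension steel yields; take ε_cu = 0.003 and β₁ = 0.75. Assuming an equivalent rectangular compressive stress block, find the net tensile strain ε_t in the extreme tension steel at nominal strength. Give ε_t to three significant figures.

a = A_s f_y/(0.85 f'_c b) = 3.765 in.
β₁ = 0.75, so c = a/β₁ = 3.765/0.75 = 5.020 in.
From the linear strain diagram with ε_cu = 0.003: ε_t = 0.003 (d − c)/c = 0.003 × (21.7 − 5.020)/5.020 = 0.00997.
Since ε_t ≥ 0.005, the section is tension-controlled.

ε_t ≈ 0.00997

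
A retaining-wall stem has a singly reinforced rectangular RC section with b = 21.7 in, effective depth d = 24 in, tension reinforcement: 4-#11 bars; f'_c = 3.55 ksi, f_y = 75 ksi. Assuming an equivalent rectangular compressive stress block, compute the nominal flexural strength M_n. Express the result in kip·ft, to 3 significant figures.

A_s = 4 × 1.56 = 6.24 in².
T = A_s f_y = 6.24 × 75 = 468 kips.
a = T/(0.85 f'_c b) = 468/(0.85 × 3.55 × 21.7) = 7.147 in.
M_n = T(d − a/2) = 468 × (24 − 3.5735) = 9559.6 kip·in = 9559.6/12 = 796.63 kip·ft.

M_n ≈ 797 kip·ft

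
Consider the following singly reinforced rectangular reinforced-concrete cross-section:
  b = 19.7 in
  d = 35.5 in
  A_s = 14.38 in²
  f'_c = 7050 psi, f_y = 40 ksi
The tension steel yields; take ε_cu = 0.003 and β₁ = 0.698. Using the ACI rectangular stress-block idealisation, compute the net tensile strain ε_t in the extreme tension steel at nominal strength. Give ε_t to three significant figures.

ε_t ≈ 0.0123

a = A_s f_y/(0.85 f'_c b) = 4.872 in.
β₁ = 0.698, so c = a/β₁ = 4.872/0.698 = 6.980 in.
From the linear strain diagram with ε_cu = 0.003: ε_t = 0.003 (d − c)/c = 0.003 × (35.5 − 6.980)/6.980 = 0.0123.
Since ε_t ≥ 0.005, the section is tension-controlled.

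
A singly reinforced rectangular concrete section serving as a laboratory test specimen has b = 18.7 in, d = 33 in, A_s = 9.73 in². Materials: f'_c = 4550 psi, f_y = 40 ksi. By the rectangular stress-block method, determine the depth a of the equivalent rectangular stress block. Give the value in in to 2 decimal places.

T = A_s f_y = 9.73 × 40 = 389.2 kips.
a = T/(0.85 f'_c b) = 389.2/(0.85 × 4.55 × 18.7) = 5.38 in.

a ≈ 5.38 in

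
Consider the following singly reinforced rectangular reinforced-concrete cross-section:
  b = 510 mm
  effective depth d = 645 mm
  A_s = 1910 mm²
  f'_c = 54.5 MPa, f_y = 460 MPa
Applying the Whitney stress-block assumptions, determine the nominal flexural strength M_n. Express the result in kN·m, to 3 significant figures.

M_n ≈ 550 kN·m

T = A_s f_y = 1910 × 460 = 878600 N = 878.6 kN.
From C = T: a = T/(0.85 f'_c b) = 878600/(0.85 × 54.5 × 510) = 37.19 mm.
M_n = T(d − a/2) = 878.6 kN × (645 − 18.595) mm = 550.36 kN·m.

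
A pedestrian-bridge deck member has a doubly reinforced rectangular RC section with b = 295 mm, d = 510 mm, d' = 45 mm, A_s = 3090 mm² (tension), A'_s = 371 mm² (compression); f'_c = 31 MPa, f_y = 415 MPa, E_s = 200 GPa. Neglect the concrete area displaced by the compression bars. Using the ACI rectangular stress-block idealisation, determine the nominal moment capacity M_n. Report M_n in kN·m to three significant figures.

Assume both tension and compression steel yield.
Net tension couple steel: A_s − A'_s = 2719 mm².
a = (A_s − A'_s) f_y / (0.85 f'_c b) = 1128385/(0.85 × 31 × 295) = 145.16 mm.
c = a/β₁ = 145.16/0.829 = 175.10 mm; ε'_s = 0.003(c − d')/c = 0.0022 ≥ f_y/E_s = 0.0021, so compression steel does yield.
M_n = (A_s − A'_s) f_y (d − a/2) + A'_s f_y (d − d') = [1128385 × (510 − 72.58) + 153965 × (510 − 45)] × 10⁻⁶ = 493.58 + 71.59 = 565.17 kN·m.

M_n ≈ 565 kN·m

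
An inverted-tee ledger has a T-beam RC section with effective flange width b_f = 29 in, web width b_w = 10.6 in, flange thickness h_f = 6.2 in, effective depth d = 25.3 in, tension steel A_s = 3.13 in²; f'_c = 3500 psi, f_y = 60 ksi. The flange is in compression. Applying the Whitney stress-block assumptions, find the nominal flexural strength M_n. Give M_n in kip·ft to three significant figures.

M_n ≈ 379 kip·ft

Tension: T = A_s f_y = 3.13 × 60 = 187.8 kips.
Try a within the flange: a = T/(0.85 f'_c b_f) = 187.8/(0.85 × 3.5 × 29) = 2.177 in.
Since a = 2.177 ≤ h_f = 6.2 in, the stress block lies entirely in the flange; analyse as a rectangular beam of width b_f.
M_n = T(d − a/2) = 187.8 × (25.3 − 1.0885) = 4546.9 kip·in.
M_n = 4546.9/12 = 378.91 kip·ft.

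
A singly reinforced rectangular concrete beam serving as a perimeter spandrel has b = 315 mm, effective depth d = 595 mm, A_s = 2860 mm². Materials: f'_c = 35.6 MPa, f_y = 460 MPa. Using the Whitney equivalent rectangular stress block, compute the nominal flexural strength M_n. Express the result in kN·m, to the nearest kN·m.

M_n ≈ 692 kN·m

T = A_s f_y = 2860 × 460 = 1315600 N = 1315.6 kN.
From C = T: a = T/(0.85 f'_c b) = 1315600/(0.85 × 35.6 × 315) = 138.02 mm.
M_n = T(d − a/2) = 1315.6 kN × (595 − 69.01) mm = 691.99 kN·m.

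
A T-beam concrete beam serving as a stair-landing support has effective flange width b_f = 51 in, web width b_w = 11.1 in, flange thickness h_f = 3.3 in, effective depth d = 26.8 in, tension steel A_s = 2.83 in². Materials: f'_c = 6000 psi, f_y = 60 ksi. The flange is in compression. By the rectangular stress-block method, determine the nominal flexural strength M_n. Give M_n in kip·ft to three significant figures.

Tension: T = A_s f_y = 2.83 × 60 = 169.8 kips.
Try a within the flange: a = T/(0.85 f'_c b_f) = 169.8/(0.85 × 6 × 51) = 0.653 in.
Since a = 0.653 ≤ h_f = 3.3 in, the stress block lies entirely in the flange; analyse as a rectangular beam of width b_f.
M_n = T(d − a/2) = 169.8 × (26.8 − 0.3265) = 4495.2 kip·in.
M_n = 4495.2/12 = 374.60 kip·ft.

M_n ≈ 375 kip·ft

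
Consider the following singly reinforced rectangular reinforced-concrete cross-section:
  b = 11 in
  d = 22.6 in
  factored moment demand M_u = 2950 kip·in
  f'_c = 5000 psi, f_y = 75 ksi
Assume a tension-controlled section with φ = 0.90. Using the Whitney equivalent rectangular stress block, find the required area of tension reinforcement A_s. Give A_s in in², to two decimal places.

M_n = M_u/φ = 2950/0.90 = 3277.78 kip·in.
From M_n = 0.85 f'_c a b (d − a/2):
a = d − √(d² − 2M_n/(0.85 f'_c b)) = 22.6 − √(22.6² − 2 × 3277.78/(0.85 × 5 × 11)) = 3.351 in.
A_s = 0.85 f'_c a b / f_y = 0.85 × 5 × 3.351 × 11 / 75 = 2.089 in².

A_s ≈ 2.09 in²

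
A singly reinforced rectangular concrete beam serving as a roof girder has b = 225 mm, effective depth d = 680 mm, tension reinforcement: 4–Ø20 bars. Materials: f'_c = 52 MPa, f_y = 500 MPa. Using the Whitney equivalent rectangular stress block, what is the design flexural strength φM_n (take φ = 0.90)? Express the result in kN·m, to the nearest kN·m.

φM_n ≈ 366 kN·m

A_s = 4 × 314 = 1256 mm².
T = A_s f_y = 1256 × 500 = 628000 N = 628 kN.
From C = T: a = T/(0.85 f'_c b) = 628000/(0.85 × 52 × 225) = 63.15 mm.
M_n = T(d − a/2) = 628 kN × (680 − 31.575) mm = 407.21 kN·m.
φM_n = 0.90 × 407.21 = 366.49 kN·m.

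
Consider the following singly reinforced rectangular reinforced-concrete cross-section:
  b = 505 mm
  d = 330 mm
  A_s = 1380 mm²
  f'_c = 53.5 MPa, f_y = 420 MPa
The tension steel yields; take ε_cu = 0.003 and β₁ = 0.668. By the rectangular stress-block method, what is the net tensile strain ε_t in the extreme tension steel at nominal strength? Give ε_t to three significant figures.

a = A_s f_y/(0.85 f'_c b) = 25.24 mm.
β₁ = 0.668, so c = a/β₁ = 25.24/0.668 = 37.78 mm.
From the linear strain diagram with ε_cu = 0.003: ε_t = 0.003 (d − c)/c = 0.003 × (330 − 37.78)/37.78 = 0.0232.
Since ε_t ≥ 0.005, the section is tension-controlled.

ε_t ≈ 0.0232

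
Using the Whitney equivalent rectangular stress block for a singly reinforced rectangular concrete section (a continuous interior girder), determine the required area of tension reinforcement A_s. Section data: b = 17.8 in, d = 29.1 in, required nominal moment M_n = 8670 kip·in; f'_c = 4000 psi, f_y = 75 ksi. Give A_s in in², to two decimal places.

From M_n = 0.85 f'_c a b (d − a/2):
a = d − √(d² − 2M_n/(0.85 f'_c b)) = 29.1 − √(29.1² − 2 × 8670/(0.85 × 4 × 17.8)) = 5.429 in.
A_s = 0.85 f'_c a b / f_y = 0.85 × 4 × 5.429 × 17.8 / 75 = 4.381 in².

A_s ≈ 4.38 in²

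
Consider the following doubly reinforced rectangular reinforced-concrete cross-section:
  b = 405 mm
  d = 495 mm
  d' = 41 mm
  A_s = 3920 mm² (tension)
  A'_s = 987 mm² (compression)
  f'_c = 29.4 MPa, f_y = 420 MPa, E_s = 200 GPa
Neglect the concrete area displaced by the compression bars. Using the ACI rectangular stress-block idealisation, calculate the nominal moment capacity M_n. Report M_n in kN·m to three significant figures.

Assume both tension and compression steel yield.
Net tension couple steel: A_s − A'_s = 2933 mm².
a = (A_s − A'_s) f_y / (0.85 f'_c b) = 1231860/(0.85 × 29.4 × 405) = 121.71 mm.
c = a/β₁ = 121.71/0.84 = 144.89 mm; ε'_s = 0.003(c − d')/c = 0.0022 ≥ f_y/E_s = 0.0021, so compression steel does yield.
M_n = (A_s − A'_s) f_y (d − a/2) + A'_s f_y (d − d') = [1231860 × (495 − 60.855) + 414540 × (495 − 41)] × 10⁻⁶ = 534.81 + 188.20 = 723.01 kN·m.

M_n ≈ 723 kN·m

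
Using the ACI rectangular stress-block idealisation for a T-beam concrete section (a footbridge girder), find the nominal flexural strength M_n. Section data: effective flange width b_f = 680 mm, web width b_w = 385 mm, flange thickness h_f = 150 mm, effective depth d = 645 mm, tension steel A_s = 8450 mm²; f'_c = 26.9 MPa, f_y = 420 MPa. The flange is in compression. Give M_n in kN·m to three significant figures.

M_n ≈ 1850 kN·m

Tension: T = A_s f_y = 8450 × 420 = 3549000 N.
Try a within the flange: a = T/(0.85 f'_c b_f) = 3549000/(0.85 × 26.9 × 680) = 228.26 mm.
a = 228.26 > h_f = 150 mm: the block extends into the web. Split into flange-overhang and web parts.
C_f = 0.85 f'_c (b_f − b_w) h_f = 0.85 × 26.9 × (680 − 385) × 150 = 1011776 N.
Remaining web compression depth: a_w = (T − C_f)/(0.85 f'_c b_w) = (3549000 − 1011776)/(0.85 × 26.9 × 385) = 288.22 mm.
M_n = C_f(d − h_f/2) + (T − C_f)(d − a_w/2) = 1011776 × (645 − 75) + 2537224 × (645 − 144.11) = 576.71 + 1270.87 = 1847.58 × 10⁶ N·mm.
M_n = 1847.58 kN·m.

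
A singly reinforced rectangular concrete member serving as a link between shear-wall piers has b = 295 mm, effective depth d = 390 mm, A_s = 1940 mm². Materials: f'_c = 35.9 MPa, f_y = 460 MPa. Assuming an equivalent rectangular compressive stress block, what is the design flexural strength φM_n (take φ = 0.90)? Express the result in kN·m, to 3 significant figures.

φM_n ≈ 273 kN·m

T = A_s f_y = 1940 × 460 = 892400 N = 892.4 kN.
From C = T: a = T/(0.85 f'_c b) = 892400/(0.85 × 35.9 × 295) = 99.13 mm.
M_n = T(d − a/2) = 892.4 kN × (390 − 49.565) mm = 303.80 kN·m.
φM_n = 0.90 × 303.80 = 273.42 kN·m.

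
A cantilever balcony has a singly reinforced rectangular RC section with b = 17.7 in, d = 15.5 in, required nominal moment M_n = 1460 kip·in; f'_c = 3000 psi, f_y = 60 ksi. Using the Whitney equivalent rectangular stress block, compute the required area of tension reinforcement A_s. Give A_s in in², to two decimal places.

A_s ≈ 1.69 in²

From M_n = 0.85 f'_c a b (d − a/2):
a = d − √(d² − 2M_n/(0.85 f'_c b)) = 15.5 − √(15.5² − 2 × 1460/(0.85 × 3 × 17.7)) = 2.250 in.
A_s = 0.85 f'_c a b / f_y = 0.85 × 3 × 2.250 × 17.7 / 60 = 1.693 in².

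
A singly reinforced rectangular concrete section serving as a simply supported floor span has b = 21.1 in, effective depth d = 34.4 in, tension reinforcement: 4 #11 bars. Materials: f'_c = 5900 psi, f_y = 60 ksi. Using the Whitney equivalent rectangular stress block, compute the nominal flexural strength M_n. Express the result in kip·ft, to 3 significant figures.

M_n ≈ 1020 kip·ft

A_s = 4 × 1.56 = 6.24 in².
T = A_s f_y = 6.24 × 60 = 374.4 kips.
a = T/(0.85 f'_c b) = 374.4/(0.85 × 5.9 × 21.1) = 3.538 in.
M_n = T(d − a/2) = 374.4 × (34.4 − 1.769) = 12217.0 kip·in = 12217.0/12 = 1018.08 kip·ft.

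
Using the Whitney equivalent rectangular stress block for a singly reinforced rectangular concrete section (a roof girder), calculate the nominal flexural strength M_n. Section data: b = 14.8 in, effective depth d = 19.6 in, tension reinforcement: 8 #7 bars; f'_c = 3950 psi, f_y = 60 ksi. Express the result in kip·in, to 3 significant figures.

M_n ≈ 4810 kip·in

A_s = 8 × 0.6 = 4.8 in².
T = A_s f_y = 4.8 × 60 = 288 kips.
a = T/(0.85 f'_c b) = 288/(0.85 × 3.95 × 14.8) = 5.796 in.
M_n = T(d − a/2) = 288 × (19.6 − 2.898) = 4810.2 kip·in.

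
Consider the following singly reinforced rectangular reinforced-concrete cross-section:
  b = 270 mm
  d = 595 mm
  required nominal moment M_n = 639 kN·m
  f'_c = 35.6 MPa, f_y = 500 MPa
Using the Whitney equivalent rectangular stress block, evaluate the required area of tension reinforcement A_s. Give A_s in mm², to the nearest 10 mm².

With M_n = 0.85 f'_c a b (d − a/2), solve the quadratic for a:
a = d − √(d² − 2M_n/(0.85 f'_c b)) = 595 − √(595² − 2 × 639×10⁶/(0.85 × 35.6 × 270)) = 150.47 mm.
A_s = 0.85 f'_c a b / f_y = 0.85 × 35.6 × 150.47 × 270 / 500 = 2458.7 mm².

A_s ≈ 2460 mm²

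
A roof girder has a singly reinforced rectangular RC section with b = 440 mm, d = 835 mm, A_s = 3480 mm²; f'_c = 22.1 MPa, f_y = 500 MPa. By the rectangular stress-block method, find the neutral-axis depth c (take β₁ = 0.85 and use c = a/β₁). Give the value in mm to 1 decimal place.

c ≈ 247.7 mm

T = A_s f_y = 3480 × 500 = 1740000 N = 1740 kN.
Setting C = 0.85 f'_c a b equal to T: a = 1740000/(0.85 × 22.1 × 440) = 210.516 mm.
With β₁ = 0.85, c = a/β₁ = 210.516/0.85 = 247.7 mm.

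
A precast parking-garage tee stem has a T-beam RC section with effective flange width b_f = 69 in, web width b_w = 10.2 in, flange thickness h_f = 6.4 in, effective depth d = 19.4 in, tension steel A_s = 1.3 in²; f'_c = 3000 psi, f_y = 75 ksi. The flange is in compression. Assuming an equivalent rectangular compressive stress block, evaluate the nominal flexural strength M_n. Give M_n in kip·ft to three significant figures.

M_n ≈ 155 kip·ft

Tension: T = A_s f_y = 1.3 × 75 = 97.5 kips.
Try a within the flange: a = T/(0.85 f'_c b_f) = 97.5/(0.85 × 3 × 69) = 0.554 in.
Since a = 0.554 ≤ h_f = 6.4 in, the stress block lies entirely in the flange; analyse as a rectangular beam of width b_f.
M_n = T(d − a/2) = 97.5 × (19.4 − 0.277) = 1864.5 kip·in.
M_n = 1864.5/12 = 155.38 kip·ft.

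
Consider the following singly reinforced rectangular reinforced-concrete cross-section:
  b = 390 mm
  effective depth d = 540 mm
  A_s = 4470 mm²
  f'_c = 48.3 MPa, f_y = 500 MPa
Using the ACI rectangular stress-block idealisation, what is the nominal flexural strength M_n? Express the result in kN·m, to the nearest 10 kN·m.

T = A_s f_y = 4470 × 500 = 2235000 N = 2235 kN.
From C = T: a = T/(0.85 f'_c b) = 2235000/(0.85 × 48.3 × 390) = 139.59 mm.
M_n = T(d − a/2) = 2235 kN × (540 − 69.795) mm = 1050.91 kN·m.

M_n ≈ 1050 kN·m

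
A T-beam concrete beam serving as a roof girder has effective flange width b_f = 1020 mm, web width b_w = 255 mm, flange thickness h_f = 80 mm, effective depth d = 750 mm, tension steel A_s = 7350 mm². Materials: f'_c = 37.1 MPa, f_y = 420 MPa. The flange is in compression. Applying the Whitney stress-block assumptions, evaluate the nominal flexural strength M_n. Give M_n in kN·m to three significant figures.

M_n ≈ 2150 kN·m

Tension: T = A_s f_y = 7350 × 420 = 3087000 N.
Try a within the flange: a = T/(0.85 f'_c b_f) = 3087000/(0.85 × 37.1 × 1020) = 95.97 mm.
a = 95.97 > h_f = 80 mm: the block extends into the web. Split into flange-overhang and web parts.
C_f = 0.85 f'_c (b_f − b_w) h_f = 0.85 × 37.1 × (1020 − 255) × 80 = 1929942 N.
Remaining web compression depth: a_w = (T − C_f)/(0.85 f'_c b_w) = (3087000 − 1929942)/(0.85 × 37.1 × 255) = 143.89 mm.
M_n = C_f(d − h_f/2) + (T − C_f)(d − a_w/2) = 1929942 × (750 − 40) + 1157058 × (750 − 71.945) = 1370.26 + 784.55 = 2154.81 × 10⁶ N·mm.
M_n = 2154.81 kN·m.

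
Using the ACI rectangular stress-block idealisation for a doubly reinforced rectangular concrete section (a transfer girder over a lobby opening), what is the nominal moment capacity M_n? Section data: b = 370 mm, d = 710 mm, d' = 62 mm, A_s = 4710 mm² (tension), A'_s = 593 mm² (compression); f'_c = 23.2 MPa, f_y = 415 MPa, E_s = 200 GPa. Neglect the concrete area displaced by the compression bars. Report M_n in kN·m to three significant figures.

M_n ≈ 1170 kN·m

Assume both tension and compression steel yield.
Net tension couple steel: A_s − A'_s = 4117 mm².
a = (A_s − A'_s) f_y / (0.85 f'_c b) = 1708555/(0.85 × 23.2 × 370) = 234.16 mm.
c = a/β₁ = 234.16/0.85 = 275.48 mm; ε'_s = 0.003(c − d')/c = 0.0023 ≥ f_y/E_s = 0.0021, so compression steel does yield.
M_n = (A_s − A'_s) f_y (d − a/2) + A'_s f_y (d − d') = [1708555 × (710 − 117.08) + 246095 × (710 − 62)] × 10⁻⁶ = 1013.04 + 159.47 = 1172.51 kN·m.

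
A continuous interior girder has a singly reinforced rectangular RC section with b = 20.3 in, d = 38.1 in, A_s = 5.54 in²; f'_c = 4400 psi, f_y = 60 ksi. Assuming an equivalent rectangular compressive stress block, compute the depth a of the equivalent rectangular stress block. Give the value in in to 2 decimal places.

a ≈ 4.38 in

T = A_s f_y = 5.54 × 60 = 332.4 kips.
a = T/(0.85 f'_c b) = 332.4/(0.85 × 4.4 × 20.3) = 4.38 in.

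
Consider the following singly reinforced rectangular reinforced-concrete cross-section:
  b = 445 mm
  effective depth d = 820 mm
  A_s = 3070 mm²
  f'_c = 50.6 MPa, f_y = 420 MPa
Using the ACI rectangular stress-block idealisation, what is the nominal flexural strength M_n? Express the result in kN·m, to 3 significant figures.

M_n ≈ 1010 kN·m

T = A_s f_y = 3070 × 420 = 1289400 N = 1289.4 kN.
From C = T: a = T/(0.85 f'_c b) = 1289400/(0.85 × 50.6 × 445) = 67.37 mm.
M_n = T(d − a/2) = 1289.4 kN × (820 − 33.685) mm = 1013.87 kN·m.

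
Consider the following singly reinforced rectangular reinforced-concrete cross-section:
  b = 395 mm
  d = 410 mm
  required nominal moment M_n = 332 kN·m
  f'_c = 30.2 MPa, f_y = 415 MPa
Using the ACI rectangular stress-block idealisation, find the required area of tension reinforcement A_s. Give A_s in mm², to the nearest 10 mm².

A_s ≈ 2190 mm²

With M_n = 0.85 f'_c a b (d − a/2), solve the quadratic for a:
a = d − √(d² − 2M_n/(0.85 f'_c b)) = 410 − √(410² − 2 × 332×10⁶/(0.85 × 30.2 × 395)) = 89.67 mm.
A_s = 0.85 f'_c a b / f_y = 0.85 × 30.2 × 89.67 × 395 / 415 = 2190.9 mm².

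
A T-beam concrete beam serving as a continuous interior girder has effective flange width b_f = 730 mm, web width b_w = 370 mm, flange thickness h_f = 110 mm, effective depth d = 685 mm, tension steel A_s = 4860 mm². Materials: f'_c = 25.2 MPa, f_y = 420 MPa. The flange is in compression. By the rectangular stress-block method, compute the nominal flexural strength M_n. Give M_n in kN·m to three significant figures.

Tension: T = A_s f_y = 4860 × 420 = 2041200 N.
Try a within the flange: a = T/(0.85 f'_c b_f) = 2041200/(0.85 × 25.2 × 730) = 130.54 mm.
a = 130.54 > h_f = 110 mm: the block extends into the web. Split into flange-overhang and web parts.
C_f = 0.85 f'_c (b_f − b_w) h_f = 0.85 × 25.2 × (730 − 370) × 110 = 848232 N.
Remaining web compression depth: a_w = (T − C_f)/(0.85 f'_c b_w) = (2041200 − 848232)/(0.85 × 25.2 × 370) = 150.52 mm.
M_n = C_f(d − h_f/2) + (T − C_f)(d − a_w/2) = 848232 × (685 − 55) + 1192968 × (685 − 75.26) = 534.39 + 727.40 = 1261.79 × 10⁶ N·mm.
M_n = 1261.79 kN·m.

M_n ≈ 1260 kN·m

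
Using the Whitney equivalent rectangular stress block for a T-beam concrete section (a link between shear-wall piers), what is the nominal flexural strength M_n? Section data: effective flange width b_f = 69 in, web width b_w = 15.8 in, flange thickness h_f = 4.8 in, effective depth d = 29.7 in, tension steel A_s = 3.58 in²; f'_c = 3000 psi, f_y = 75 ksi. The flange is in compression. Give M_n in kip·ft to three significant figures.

Tension: T = A_s f_y = 3.58 × 75 = 268.5 kips.
Try a within the flange: a = T/(0.85 f'_c b_f) = 268.5/(0.85 × 3 × 69) = 1.526 in.
Since a = 1.526 ≤ h_f = 4.8 in, the stress block lies entirely in the flange; analyse as a rectangular beam of width b_f.
M_n = T(d − a/2) = 268.5 × (29.7 − 0.763) = 7769.6 kip·in.
M_n = 7769.6/12 = 647.47 kip·ft.

M_n ≈ 647 kip·ft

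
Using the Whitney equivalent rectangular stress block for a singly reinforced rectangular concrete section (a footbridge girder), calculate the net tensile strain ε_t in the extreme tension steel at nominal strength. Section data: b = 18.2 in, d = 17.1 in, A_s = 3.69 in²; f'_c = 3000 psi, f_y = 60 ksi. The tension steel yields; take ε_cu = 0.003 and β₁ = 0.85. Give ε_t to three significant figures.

ε_t ≈ 0.00614

a = A_s f_y/(0.85 f'_c b) = 4.771 in.
β₁ = 0.85, so c = a/β₁ = 4.771/0.85 = 5.613 in.
From the linear strain diagram with ε_cu = 0.003: ε_t = 0.003 (d − c)/c = 0.003 × (17.1 − 5.613)/5.613 = 0.00614.
Since ε_t ≥ 0.005, the section is tension-controlled.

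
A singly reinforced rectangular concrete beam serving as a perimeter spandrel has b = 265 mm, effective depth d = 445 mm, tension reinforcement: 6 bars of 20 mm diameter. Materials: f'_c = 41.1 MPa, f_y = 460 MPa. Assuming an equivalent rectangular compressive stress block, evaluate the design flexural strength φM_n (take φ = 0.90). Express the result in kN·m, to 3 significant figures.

φM_n ≈ 311 kN·m

A_s = 6 × 314 = 1884 mm².
T = A_s f_y = 1884 × 460 = 866640 N = 866.64 kN.
From C = T: a = T/(0.85 f'_c b) = 866640/(0.85 × 41.1 × 265) = 93.61 mm.
M_n = T(d − a/2) = 866.64 kN × (445 − 46.805) mm = 345.09 kN·m.
φM_n = 0.90 × 345.09 = 310.58 kN·m.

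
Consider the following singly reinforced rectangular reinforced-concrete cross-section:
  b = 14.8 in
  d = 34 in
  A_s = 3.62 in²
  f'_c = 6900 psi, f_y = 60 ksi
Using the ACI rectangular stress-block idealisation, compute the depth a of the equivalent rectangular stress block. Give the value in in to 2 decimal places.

T = A_s f_y = 3.62 × 60 = 217.2 kips.
a = T/(0.85 f'_c b) = 217.2/(0.85 × 6.9 × 14.8) = 2.50 in.

a ≈ 2.50 in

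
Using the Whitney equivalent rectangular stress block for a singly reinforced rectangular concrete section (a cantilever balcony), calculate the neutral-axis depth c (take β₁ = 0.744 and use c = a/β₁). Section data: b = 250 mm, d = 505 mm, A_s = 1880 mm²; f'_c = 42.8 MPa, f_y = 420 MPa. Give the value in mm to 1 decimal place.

T = A_s f_y = 1880 × 420 = 789600 N = 789.6 kN.
Setting C = 0.85 f'_c a b equal to T: a = 789600/(0.85 × 42.8 × 250) = 86.817 mm.
With β₁ = 0.744, c = a/β₁ = 86.817/0.744 = 116.7 mm.

c ≈ 116.7 mm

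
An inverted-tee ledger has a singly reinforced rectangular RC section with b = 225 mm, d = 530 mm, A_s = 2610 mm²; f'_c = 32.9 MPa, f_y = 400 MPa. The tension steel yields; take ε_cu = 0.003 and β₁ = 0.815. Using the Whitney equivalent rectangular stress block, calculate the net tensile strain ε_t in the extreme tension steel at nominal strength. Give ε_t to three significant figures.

ε_t ≈ 0.00481

a = A_s f_y/(0.85 f'_c b) = 165.92 mm.
β₁ = 0.815, so c = a/β₁ = 165.92/0.815 = 203.58 mm.
From the linear strain diagram with ε_cu = 0.003: ε_t = 0.003 (d − c)/c = 0.003 × (530 − 203.58)/203.58 = 0.00481.
ε_t is between 0.004 and 0.005 — transition zone.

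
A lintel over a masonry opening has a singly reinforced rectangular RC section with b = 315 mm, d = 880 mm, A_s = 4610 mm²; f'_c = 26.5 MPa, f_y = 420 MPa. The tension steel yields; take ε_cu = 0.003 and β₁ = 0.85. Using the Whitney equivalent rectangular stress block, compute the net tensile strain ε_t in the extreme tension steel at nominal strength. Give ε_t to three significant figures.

ε_t ≈ 0.00522

a = A_s f_y/(0.85 f'_c b) = 272.88 mm.
β₁ = 0.85, so c = a/β₁ = 272.88/0.85 = 321.04 mm.
From the linear strain diagram with ε_cu = 0.003: ε_t = 0.003 (d − c)/c = 0.003 × (880 − 321.04)/321.04 = 0.00522.
Since ε_t ≥ 0.005, the section is tension-controlled.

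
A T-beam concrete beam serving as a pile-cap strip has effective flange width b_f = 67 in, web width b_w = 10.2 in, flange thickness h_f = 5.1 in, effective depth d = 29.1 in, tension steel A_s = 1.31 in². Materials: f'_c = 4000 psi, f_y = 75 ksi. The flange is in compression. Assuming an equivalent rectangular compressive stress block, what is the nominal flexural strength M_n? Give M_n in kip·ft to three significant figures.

M_n ≈ 236 kip·ft

Tension: T = A_s f_y = 1.31 × 75 = 98.25 kips.
Try a within the flange: a = T/(0.85 f'_c b_f) = 98.25/(0.85 × 4 × 67) = 0.431 in.
Since a = 0.431 ≤ h_f = 5.1 in, the stress block lies entirely in the flange; analyse as a rectangular beam of width b_f.
M_n = T(d − a/2) = 98.25 × (29.1 − 0.2155) = 2837.9 kip·in.
M_n = 2837.9/12 = 236.49 kip·ft.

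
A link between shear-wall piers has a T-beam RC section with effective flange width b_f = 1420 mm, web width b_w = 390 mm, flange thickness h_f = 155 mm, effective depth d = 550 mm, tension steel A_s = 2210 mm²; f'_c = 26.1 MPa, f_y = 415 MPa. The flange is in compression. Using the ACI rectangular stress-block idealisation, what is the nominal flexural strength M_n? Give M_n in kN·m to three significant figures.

M_n ≈ 491 kN·m

Tension: T = A_s f_y = 2210 × 415 = 917150 N.
Try a within the flange: a = T/(0.85 f'_c b_f) = 917150/(0.85 × 26.1 × 1420) = 29.11 mm.
Since a = 29.11 ≤ h_f = 155 mm, the stress block lies entirely in the flange; analyse as a rectangular beam of width b_f.
M_n = T(d − a/2) = 917150 × (550 − 14.555) = 491.08 × 10⁶ N·mm.
M_n = 491.08 kN·m.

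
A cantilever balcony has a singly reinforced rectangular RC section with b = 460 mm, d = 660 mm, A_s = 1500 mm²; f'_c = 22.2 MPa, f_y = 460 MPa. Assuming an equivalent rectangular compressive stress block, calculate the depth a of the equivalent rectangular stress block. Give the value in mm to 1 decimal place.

a ≈ 79.5 mm

T = A_s f_y = 1500 × 460 = 690000 N = 690 kN.
Setting C = 0.85 f'_c a b equal to T: a = 690000/(0.85 × 22.2 × 460) = 79.5 mm.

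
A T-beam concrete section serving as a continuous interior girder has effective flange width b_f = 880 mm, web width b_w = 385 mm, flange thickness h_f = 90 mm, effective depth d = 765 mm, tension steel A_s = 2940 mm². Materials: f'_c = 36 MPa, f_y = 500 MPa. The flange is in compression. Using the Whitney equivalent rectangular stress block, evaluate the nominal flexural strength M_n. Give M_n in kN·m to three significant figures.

M_n ≈ 1080 kN·m

Tension: T = A_s f_y = 2940 × 500 = 1470000 N.
Try a within the flange: a = T/(0.85 f'_c b_f) = 1470000/(0.85 × 36 × 880) = 54.59 mm.
Since a = 54.59 ≤ h_f = 90 mm, the stress block lies entirely in the flange; analyse as a rectangular beam of width b_f.
M_n = T(d − a/2) = 1470000 × (765 − 27.295) = 1084.43 × 10⁶ N·mm.
M_n = 1084.43 kN·m.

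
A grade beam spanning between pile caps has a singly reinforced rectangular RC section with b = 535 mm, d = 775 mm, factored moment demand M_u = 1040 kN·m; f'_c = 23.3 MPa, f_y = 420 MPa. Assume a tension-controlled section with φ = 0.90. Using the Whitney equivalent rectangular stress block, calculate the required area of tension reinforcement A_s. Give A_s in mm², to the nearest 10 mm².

A_s ≈ 3950 mm²

M_n = M_u/φ = 1040/0.90 = 1155.56 kN·m.
With M_n = 0.85 f'_c a b (d − a/2), solve the quadratic for a:
a = d − √(d² − 2M_n/(0.85 f'_c b)) = 775 − √(775² − 2 × 1155.56×10⁶/(0.85 × 23.3 × 535)) = 156.53 mm.
A_s = 0.85 f'_c a b / f_y = 0.85 × 23.3 × 156.53 × 535 / 420 = 3948.9 mm².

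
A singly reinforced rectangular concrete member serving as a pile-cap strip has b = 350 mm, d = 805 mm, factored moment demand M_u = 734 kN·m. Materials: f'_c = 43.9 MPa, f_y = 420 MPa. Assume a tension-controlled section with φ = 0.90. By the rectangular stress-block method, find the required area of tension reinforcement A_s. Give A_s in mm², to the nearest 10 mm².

M_n = M_u/φ = 734/0.90 = 815.556 kN·m.
With M_n = 0.85 f'_c a b (d − a/2), solve the quadratic for a:
a = d − √(d² − 2M_n/(0.85 f'_c b)) = 805 − √(805² − 2 × 815.556×10⁶/(0.85 × 43.9 × 350)) = 81.72 mm.
A_s = 0.85 f'_c a b / f_y = 0.85 × 43.9 × 81.72 × 350 / 420 = 2541.2 mm².

A_s ≈ 2540 mm²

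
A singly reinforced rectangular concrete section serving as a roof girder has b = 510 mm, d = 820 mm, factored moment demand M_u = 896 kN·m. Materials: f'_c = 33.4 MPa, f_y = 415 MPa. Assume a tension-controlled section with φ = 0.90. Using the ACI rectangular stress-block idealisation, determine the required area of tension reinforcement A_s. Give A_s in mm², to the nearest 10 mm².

A_s ≈ 3090 mm²

M_n = M_u/φ = 896/0.90 = 995.556 kN·m.
With M_n = 0.85 f'_c a b (d − a/2), solve the quadratic for a:
a = d − √(d² − 2M_n/(0.85 f'_c b)) = 820 − √(820² − 2 × 995.556×10⁶/(0.85 × 33.4 × 510)) = 88.64 mm.
A_s = 0.85 f'_c a b / f_y = 0.85 × 33.4 × 88.64 × 510 / 415 = 3092.6 mm².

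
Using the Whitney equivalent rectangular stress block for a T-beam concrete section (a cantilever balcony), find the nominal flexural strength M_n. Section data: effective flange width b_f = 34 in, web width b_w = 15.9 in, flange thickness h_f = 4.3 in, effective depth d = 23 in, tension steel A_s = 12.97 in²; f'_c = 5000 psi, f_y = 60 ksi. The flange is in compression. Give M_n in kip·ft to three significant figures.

M_n ≈ 1310 kip·ft

Tension: T = A_s f_y = 12.97 × 60 = 778.2 kips.
Try a within the flange: a = T/(0.85 f'_c b_f) = 778.2/(0.85 × 5 × 34) = 5.385 in.
a = 5.385 > h_f = 4.3 in: the block extends into the web. Split into flange-overhang and web parts.
C_f = 0.85 f'_c (b_f − b_w) h_f = 0.85 × 5 × (34 − 15.9) × 4.3 = 330.8 kips.
Remaining web compression depth: a_w = (T − C_f)/(0.85 f'_c b_w) = (778.2 − 330.8)/(0.85 × 5 × 15.9) = 6.621 in.
M_n = C_f(d − h_f/2) + (T − C_f)(d − a_w/2) = 330.8 × (23 − 2.15) + 447.4 × (23 − 3.3105) = 6897.2 + 8809.1 = 15706.3 kip·in.
M_n = 15706.3/12 = 1308.86 kip·ft.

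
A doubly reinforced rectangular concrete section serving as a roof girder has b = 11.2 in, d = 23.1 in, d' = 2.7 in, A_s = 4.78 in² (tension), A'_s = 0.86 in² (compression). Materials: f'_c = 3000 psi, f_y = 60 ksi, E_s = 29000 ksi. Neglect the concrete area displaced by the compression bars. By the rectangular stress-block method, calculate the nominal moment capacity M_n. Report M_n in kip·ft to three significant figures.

Assume both steels yield.
a = (A_s − A'_s) f_y/(0.85 f'_c b) = (4.78 − 0.86) × 60/(0.85 × 3 × 11.2) = 8.235 in.
c = a/β₁ = 8.235/0.85 = 9.688 in; ε'_s = 0.003(c − d')/c = 0.0022 ≥ ε_y = 0.0021, so the compression steel yields.
M_n = (A_s − A'_s) f_y (d − a/2) + A'_s f_y (d − d') = 235.2 × (23.1 − 4.1175) + 51.6 × (23.1 − 2.7) = 4464.7 + 1052.6 = 5517.3 kip·in = 5517.3/12 = 459.78 kip·ft.

M_n ≈ 460 kip·ft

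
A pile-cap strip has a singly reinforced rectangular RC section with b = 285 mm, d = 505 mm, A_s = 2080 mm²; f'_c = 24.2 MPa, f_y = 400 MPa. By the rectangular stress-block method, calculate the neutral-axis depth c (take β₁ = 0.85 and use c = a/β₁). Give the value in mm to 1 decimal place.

T = A_s f_y = 2080 × 400 = 832000 N = 832 kN.
Setting C = 0.85 f'_c a b equal to T: a = 832000/(0.85 × 24.2 × 285) = 141.920 mm.
With β₁ = 0.85, c = a/β₁ = 141.920/0.85 = 167.0 mm.

c ≈ 167.0 mm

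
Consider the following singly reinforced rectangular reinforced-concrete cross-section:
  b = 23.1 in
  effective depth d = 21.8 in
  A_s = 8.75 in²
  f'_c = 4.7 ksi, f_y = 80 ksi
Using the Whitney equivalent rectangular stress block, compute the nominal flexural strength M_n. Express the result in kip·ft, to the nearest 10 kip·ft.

T = A_s f_y = 8.75 × 80 = 700 kips.
a = T/(0.85 f'_c b) = 700/(0.85 × 4.7 × 23.1) = 7.585 in.
M_n = T(d − a/2) = 700 × (21.8 − 3.7925) = 12605.3 kip·in = 12605.3/12 = 1050.44 kip·ft.

M_n ≈ 1050 kip·ft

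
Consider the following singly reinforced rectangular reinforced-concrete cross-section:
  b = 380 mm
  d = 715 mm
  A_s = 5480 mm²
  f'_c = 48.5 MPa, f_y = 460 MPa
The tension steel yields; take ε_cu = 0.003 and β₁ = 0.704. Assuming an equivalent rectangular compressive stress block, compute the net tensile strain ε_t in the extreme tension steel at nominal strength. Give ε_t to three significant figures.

a = A_s f_y/(0.85 f'_c b) = 160.91 mm.
β₁ = 0.704, so c = a/β₁ = 160.91/0.704 = 228.57 mm.
From the linear strain diagram with ε_cu = 0.003: ε_t = 0.003 (d − c)/c = 0.003 × (715 − 228.57)/228.57 = 0.00638.
Since ε_t ≥ 0.005, the section is tension-controlled.

ε_t ≈ 0.00638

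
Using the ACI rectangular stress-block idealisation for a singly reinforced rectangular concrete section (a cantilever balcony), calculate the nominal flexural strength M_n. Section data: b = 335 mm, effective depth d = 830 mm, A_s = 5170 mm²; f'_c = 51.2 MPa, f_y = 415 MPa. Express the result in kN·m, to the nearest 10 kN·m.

M_n ≈ 1620 kN·m

T = A_s f_y = 5170 × 415 = 2145550 N = 2145.55 kN.
From C = T: a = T/(0.85 f'_c b) = 2145550/(0.85 × 51.2 × 335) = 147.17 mm.
M_n = T(d − a/2) = 2145.55 kN × (830 − 73.585) mm = 1622.93 kN·m.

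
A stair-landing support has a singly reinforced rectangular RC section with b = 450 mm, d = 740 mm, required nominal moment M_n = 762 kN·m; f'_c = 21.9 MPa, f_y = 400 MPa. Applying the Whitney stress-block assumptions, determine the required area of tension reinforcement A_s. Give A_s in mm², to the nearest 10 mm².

A_s ≈ 2830 mm²

With M_n = 0.85 f'_c a b (d − a/2), solve the quadratic for a:
a = d − √(d² − 2M_n/(0.85 f'_c b)) = 740 − √(740² − 2 × 762×10⁶/(0.85 × 21.9 × 450)) = 135.30 mm.
A_s = 0.85 f'_c a b / f_y = 0.85 × 21.9 × 135.30 × 450 / 400 = 2833.4 mm².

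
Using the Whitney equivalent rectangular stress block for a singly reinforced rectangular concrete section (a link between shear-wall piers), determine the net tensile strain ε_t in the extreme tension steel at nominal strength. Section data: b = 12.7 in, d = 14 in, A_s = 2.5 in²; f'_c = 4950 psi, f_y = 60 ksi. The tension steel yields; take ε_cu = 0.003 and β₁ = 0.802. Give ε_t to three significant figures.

a = A_s f_y/(0.85 f'_c b) = 2.807 in.
β₁ = 0.802, so c = a/β₁ = 2.807/0.802 = 3.500 in.
From the linear strain diagram with ε_cu = 0.003: ε_t = 0.003 (d − c)/c = 0.003 × (14 − 3.500)/3.500 = 0.00900.
Since ε_t ≥ 0.005, the section is tension-controlled.

ε_t ≈ 0.00900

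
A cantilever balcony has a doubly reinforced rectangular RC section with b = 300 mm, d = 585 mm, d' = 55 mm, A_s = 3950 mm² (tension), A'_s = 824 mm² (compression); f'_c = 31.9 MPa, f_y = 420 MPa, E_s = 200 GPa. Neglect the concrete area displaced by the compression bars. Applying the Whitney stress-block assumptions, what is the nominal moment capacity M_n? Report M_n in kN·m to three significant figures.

Assume both tension and compression steel yield.
Net tension couple steel: A_s − A'_s = 3126 mm².
a = (A_s − A'_s) f_y / (0.85 f'_c b) = 1312920/(0.85 × 31.9 × 300) = 161.40 mm.
c = a/β₁ = 161.40/0.822 = 196.35 mm; ε'_s = 0.003(c − d')/c = 0.0022 ≥ f_y/E_s = 0.0021, so compression steel does yield.
M_n = (A_s − A'_s) f_y (d − a/2) + A'_s f_y (d − d') = [1312920 × (585 − 80.7) + 346080 × (585 − 55)] × 10⁻⁶ = 662.11 + 183.42 = 845.53 kN·m.

M_n ≈ 846 kN·m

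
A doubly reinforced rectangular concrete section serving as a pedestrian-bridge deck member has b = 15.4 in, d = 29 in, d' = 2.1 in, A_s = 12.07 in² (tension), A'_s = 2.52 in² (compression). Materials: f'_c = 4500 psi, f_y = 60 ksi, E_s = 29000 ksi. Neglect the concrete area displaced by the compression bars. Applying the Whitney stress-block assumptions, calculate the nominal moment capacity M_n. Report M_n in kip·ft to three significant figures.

M_n ≈ 1490 kip·ft

Assume both steels yield.
a = (A_s − A'_s) f_y/(0.85 f'_c b) = (12.07 − 2.52) × 60/(0.85 × 4.5 × 15.4) = 9.728 in.
c = a/β₁ = 9.728/0.825 = 11.792 in; ε'_s = 0.003(c − d')/c = 0.0025 ≥ ε_y = 0.0021, so the compression steel yields.
M_n = (A_s − A'_s) f_y (d − a/2) + A'_s f_y (d − d') = 573 × (29 − 4.864) + 151.2 × (29 − 2.1) = 13829.9 + 4067.3 = 17897.2 kip·in = 17897.2/12 = 1491.43 kip·ft.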